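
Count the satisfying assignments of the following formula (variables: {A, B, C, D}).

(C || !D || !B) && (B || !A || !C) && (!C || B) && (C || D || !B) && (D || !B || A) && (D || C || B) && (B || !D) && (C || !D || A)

There are 2^4 = 16 truth assignments over (A, B, C, D).
Split on B. With B = true, the clauses containing B are satisfied and !B drops from the rest; 3 of the 2^3 = 8 assignments to the other variables satisfy what remains.
With B = false, by the same count on the reduced clause set, 0 assignments work.
Total: 3 + 0 = 3.

3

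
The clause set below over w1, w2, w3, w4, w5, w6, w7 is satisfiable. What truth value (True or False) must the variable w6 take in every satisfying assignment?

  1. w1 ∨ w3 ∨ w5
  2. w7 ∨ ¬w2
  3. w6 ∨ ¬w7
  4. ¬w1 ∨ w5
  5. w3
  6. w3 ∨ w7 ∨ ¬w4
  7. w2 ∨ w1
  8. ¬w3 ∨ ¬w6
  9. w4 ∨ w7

False

Suppose w6 = True.
From the singleton clause (w3), w3 = True.
Now (¬w3) is unsatisfied and unit — conflict.
So every satisfying assignment has w6 = False.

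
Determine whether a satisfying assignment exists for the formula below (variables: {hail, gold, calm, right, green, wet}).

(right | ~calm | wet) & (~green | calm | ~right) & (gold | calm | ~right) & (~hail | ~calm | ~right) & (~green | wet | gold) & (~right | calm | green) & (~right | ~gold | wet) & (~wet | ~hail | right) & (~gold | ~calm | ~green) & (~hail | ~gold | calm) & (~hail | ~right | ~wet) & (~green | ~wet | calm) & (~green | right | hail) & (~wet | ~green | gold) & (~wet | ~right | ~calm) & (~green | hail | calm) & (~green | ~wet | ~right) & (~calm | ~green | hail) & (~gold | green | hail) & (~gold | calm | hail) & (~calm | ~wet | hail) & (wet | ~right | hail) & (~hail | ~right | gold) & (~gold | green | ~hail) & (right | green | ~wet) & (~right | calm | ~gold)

Suppose right = 0.
Suppose calm = 0.
Suppose wet = 0.
Suppose green = 0.
Suppose hail = 0.
(~gold) alone gives gold = 0.
This assignment satisfies each clause.
A satisfying assignment: hail ↦ 0, gold ↦ 0, calm ↦ 0, right ↦ 0, green ↦ 0, wet ↦ 0.

Satisfiable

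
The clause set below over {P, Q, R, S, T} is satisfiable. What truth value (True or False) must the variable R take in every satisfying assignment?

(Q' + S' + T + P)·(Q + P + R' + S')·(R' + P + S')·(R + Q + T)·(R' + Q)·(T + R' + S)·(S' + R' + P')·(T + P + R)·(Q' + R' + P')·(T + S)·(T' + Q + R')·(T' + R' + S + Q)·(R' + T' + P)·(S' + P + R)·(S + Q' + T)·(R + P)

Suppose R = 1.
Unit clause (Q) forces Q = 1.
Unit clause (P') forces P = 0.
Unit clause (S') forces S = 0.
Unit clause (T) forces T = 1.
That conflicts with the unit clause (T').
So every satisfying assignment has R = False.

False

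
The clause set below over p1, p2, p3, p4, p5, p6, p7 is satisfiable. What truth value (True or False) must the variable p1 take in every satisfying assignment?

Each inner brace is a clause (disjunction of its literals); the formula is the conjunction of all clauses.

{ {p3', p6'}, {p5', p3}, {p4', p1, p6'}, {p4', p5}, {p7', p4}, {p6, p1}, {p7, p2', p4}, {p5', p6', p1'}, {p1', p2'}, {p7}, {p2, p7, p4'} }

Suppose p1 = 0.
The clause (p6) is unit, so p6 = 1.
The clause (p3') is unit, so p3 = 0.
The clause (p5') is unit, so p5 = 0.
The clause (p4') is unit, so p4 = 0.
The clause (p7') is unit, so p7 = 0.
But (p7) is also a unit clause — contradiction.
So every satisfying assignment has p1 = True.

True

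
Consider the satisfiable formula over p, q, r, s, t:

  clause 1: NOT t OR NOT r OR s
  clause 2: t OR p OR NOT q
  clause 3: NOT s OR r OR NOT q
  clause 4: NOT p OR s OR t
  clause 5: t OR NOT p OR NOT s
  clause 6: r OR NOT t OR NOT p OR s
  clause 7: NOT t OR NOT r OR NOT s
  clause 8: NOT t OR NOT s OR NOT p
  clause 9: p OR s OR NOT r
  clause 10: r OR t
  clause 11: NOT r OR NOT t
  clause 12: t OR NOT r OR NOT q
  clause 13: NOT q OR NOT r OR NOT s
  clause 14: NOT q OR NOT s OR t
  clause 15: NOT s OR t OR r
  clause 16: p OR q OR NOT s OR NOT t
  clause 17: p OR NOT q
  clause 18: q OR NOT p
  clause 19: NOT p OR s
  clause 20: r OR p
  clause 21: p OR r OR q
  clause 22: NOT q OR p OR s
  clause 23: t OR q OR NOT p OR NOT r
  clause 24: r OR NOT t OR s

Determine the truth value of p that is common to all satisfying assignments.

Suppose p = true.
From the singleton clause (q), q = true.
From the singleton clause (s), s = true.
From the singleton clause (r), r = true.
Now (NOT r) is unsatisfied and unit — conflict.
So every satisfying assignment has p = False.

False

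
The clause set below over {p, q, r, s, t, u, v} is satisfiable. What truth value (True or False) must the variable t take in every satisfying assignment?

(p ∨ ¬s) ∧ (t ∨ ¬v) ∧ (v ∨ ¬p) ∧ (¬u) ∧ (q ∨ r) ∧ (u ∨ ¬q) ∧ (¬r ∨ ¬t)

Suppose t = True.
The clause (¬u) is unit, so u = False.
The clause (¬q) is unit, so q = False.
The clause (r) is unit, so r = True.
Now (¬r) is unsatisfied and unit — conflict.
So every satisfying assignment has t = False.

False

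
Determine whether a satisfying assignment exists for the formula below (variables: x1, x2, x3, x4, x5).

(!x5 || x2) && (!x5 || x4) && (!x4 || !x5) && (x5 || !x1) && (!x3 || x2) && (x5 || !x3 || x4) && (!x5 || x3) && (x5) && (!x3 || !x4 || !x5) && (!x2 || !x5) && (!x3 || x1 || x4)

No

From the singleton clause (x5), x5 = true.
From the singleton clause (x2), x2 = true.
That conflicts with the unit clause (!x2).
No assignment satisfies every clause.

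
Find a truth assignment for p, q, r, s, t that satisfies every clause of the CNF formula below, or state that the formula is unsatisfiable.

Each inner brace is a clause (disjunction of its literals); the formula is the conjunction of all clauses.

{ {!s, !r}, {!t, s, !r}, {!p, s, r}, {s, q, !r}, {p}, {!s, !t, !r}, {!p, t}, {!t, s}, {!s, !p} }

(p) alone gives p = true.
(t) alone gives t = true.
(s) alone gives s = true.
But (!s) is also a unit clause — contradiction.

UNSATISFIABLE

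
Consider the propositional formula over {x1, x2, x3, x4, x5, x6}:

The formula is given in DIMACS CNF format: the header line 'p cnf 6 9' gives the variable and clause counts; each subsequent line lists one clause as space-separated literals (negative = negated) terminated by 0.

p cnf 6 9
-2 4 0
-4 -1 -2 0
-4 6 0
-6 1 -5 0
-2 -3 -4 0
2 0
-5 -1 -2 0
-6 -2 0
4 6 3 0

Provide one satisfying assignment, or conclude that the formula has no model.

UNSATISFIABLE

(x2) alone gives x2 = True.
(x4) alone gives x4 = True.
(¬x1) alone gives x1 = False.
(x6) alone gives x6 = True.
That conflicts with the unit clause (¬x6).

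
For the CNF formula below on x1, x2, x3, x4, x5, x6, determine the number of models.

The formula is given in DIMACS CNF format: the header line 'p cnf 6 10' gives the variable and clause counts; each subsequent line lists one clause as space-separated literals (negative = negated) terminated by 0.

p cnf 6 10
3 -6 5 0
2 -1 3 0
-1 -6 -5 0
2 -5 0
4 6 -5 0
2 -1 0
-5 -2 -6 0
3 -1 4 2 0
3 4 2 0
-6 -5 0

21

There are 2^6 = 64 truth assignments over (x1, x2, x3, x4, x5, x6).
Split on x5. With x5 = True, the clauses containing x5 are satisfied and ¬x5 drops from the rest; 4 of the 2^5 = 32 assignments to the other variables satisfy what remains.
With x5 = False, by the same count on the reduced clause set, 17 assignments work.
(One model: x1=F, x2=F, x3=F, x4=T, x5=F, x6=F.)
Total: 4 + 17 = 21.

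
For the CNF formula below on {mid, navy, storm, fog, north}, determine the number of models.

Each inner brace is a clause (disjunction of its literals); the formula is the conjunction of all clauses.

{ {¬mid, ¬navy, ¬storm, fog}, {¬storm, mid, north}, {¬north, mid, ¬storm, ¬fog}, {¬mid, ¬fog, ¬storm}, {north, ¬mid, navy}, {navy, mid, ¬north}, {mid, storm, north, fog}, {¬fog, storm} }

There are 2^5 = 32 truth assignments over (mid, navy, storm, fog, north).
Split on navy. With navy = True, the clauses containing navy are satisfied and ¬navy drops from the rest; 4 of the 2^4 = 16 assignments to the other variables satisfy what remains.
With navy = False, by the same count on the reduced clause set, 2 assignments work.
(One model: mid=F, navy=T, storm=F, fog=F, north=T.)
Total: 4 + 2 = 6.

6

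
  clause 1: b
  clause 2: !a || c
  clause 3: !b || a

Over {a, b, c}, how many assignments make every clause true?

1

There are 2^3 = 8 truth assignments over (a, b, c).
Split on c. With c = true, the clauses containing c are satisfied and !c drops from the rest; 1 of the 2^2 = 4 assignments to the other variables satisfy what remains.
With c = false, by the same count on the reduced clause set, 0 assignments work.
(One model: a=T, b=T, c=T.)
Total: 1 + 0 = 1.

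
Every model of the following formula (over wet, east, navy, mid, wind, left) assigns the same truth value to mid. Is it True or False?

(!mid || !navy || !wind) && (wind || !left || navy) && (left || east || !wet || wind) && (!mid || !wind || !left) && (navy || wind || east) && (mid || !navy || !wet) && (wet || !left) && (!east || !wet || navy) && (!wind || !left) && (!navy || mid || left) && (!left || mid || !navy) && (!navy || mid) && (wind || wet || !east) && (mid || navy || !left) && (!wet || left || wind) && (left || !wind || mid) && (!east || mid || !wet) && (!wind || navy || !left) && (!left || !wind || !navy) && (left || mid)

True

Suppose mid = false.
The clause (!navy) is unit, so navy = false.
The clause (!left) is unit, so left = false.
Now (left) is unsatisfied and unit — conflict.
So every satisfying assignment has mid = True.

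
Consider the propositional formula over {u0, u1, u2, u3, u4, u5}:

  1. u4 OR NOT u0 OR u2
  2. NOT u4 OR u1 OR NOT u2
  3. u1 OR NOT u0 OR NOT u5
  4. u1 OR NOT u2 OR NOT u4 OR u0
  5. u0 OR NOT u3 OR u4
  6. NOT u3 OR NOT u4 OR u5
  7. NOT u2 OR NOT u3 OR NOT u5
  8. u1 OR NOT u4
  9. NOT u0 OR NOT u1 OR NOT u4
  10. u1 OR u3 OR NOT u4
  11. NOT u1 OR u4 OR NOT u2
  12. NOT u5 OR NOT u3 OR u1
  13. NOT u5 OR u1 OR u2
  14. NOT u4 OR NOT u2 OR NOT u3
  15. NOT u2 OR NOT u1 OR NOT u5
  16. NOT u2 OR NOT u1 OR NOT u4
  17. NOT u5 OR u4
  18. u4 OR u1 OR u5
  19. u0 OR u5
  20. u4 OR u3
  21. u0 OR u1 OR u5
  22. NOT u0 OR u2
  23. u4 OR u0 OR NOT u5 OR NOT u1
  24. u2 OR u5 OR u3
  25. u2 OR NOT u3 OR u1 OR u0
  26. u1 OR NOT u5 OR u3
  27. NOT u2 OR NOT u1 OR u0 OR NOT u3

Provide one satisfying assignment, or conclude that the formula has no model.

u0 ↦ false, u1 ↦ true, u2 ↦ false, u3 ↦ false, u4 ↦ true, u5 ↦ true

Try u1 = true.
Try u0 = false.
Unit clause (u5) forces u5 = true.
Unit clause (NOT u2) forces u2 = false.
Unit clause (u4) forces u4 = true.
No clause remains; u3 is free.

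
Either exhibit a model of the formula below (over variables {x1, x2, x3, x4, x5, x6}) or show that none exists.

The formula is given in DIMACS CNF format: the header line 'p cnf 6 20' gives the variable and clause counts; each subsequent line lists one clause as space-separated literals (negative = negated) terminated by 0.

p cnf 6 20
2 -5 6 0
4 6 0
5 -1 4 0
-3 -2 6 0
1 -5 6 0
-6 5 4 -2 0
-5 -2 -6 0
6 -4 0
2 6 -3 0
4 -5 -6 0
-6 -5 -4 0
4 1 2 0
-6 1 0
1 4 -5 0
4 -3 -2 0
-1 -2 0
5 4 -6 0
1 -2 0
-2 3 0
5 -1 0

Case x4 = True:
(x6) alone gives x6 = True.
(¬x5) alone gives x5 = False.
(x1) alone gives x1 = True.
That conflicts with the unit clause (¬x1).
So x4 must be the other value — set x4 = False.
(x6) alone gives x6 = True.
(¬x5) alone gives x5 = False.
That conflicts with the unit clause (x5).
Either choice for x4 ends in contradiction.

UNSATISFIABLE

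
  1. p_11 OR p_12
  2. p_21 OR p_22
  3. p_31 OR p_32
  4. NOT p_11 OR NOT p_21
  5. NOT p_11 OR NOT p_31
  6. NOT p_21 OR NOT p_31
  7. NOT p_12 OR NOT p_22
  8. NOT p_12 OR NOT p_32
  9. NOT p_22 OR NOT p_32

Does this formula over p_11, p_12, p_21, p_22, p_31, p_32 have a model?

Branch on p_11: set p_11 = true.
From the singleton clause (NOT p_21), p_21 = false.
From the singleton clause (p_22), p_22 = true.
From the singleton clause (NOT p_31), p_31 = false.
From the singleton clause (p_32), p_32 = true.
That conflicts with the unit clause (NOT p_32).
Backtrack on p_11: now try p_11 = false.
From the singleton clause (p_12), p_12 = true.
From the singleton clause (NOT p_22), p_22 = false.
From the singleton clause (p_21), p_21 = true.
From the singleton clause (NOT p_31), p_31 = false.
From the singleton clause (p_32), p_32 = true.
That conflicts with the unit clause (NOT p_32).
Either choice for p_11 ends in contradiction.
No assignment satisfies every clause.

No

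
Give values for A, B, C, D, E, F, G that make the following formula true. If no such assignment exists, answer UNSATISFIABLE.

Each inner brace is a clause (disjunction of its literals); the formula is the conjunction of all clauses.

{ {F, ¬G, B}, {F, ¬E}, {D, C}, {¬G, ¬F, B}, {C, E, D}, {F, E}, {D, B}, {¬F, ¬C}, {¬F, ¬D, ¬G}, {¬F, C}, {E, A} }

Case F = True:
Unit clause (¬C) forces C = False.
That conflicts with the unit clause (C).
Undo F and try F = False.
Unit clause (¬E) forces E = False.
That conflicts with the unit clause (E).
Neither F = True nor F = False works.

UNSATISFIABLE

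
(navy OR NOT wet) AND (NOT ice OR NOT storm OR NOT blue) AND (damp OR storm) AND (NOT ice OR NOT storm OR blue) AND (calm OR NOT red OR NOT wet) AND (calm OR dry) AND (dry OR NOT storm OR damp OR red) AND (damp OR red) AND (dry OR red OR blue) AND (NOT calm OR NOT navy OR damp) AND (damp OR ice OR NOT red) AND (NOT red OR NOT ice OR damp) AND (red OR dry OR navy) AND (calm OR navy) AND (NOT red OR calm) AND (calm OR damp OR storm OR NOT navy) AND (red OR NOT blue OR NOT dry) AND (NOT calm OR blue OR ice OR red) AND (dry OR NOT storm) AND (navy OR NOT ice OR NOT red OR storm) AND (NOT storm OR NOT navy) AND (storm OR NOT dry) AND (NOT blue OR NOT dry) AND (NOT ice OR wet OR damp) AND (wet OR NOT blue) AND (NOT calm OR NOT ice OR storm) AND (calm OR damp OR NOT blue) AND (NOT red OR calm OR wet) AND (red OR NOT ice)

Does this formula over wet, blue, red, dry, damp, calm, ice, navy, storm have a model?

Yes, satisfiable

Branch on navy: set navy = false.
Unit clause (NOT wet) forces wet = false.
Unit clause (calm) forces calm = true.
Unit clause (NOT blue) forces blue = false.
Branch on damp: set damp = true.
Branch on ice: set ice = false.
Unit clause (red) forces red = true.
Branch on dry: set dry = true.
Unit clause (storm) forces storm = true.
This assignment satisfies each clause.
A satisfying assignment: wet ↦ false, blue ↦ false, red ↦ true, dry ↦ true, damp ↦ true, calm ↦ true, ice ↦ false, navy ↦ false, storm ↦ true.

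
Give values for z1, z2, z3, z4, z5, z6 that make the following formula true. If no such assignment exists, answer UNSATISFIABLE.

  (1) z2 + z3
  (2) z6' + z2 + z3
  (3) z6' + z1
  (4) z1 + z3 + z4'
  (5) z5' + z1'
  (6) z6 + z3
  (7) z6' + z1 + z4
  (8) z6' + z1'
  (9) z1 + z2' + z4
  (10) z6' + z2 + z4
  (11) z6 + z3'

UNSATISFIABLE

Case z2 = 1:
Case z6 = 0:
From the singleton clause (z3), z3 = 1.
But (z3') is also a unit clause — contradiction.
So z6 must be the other value — set z6 = 1.
From the singleton clause (z1), z1 = 1.
But (z1') is also a unit clause — contradiction.
Neither z6 = 1 nor z6 = 0 works.
So z2 must be the other value — set z2 = 0.
From the singleton clause (z3), z3 = 1.
From the singleton clause (z6), z6 = 1.
From the singleton clause (z1), z1 = 1.
But (z1') is also a unit clause — contradiction.
Neither z2 = 1 nor z2 = 0 works.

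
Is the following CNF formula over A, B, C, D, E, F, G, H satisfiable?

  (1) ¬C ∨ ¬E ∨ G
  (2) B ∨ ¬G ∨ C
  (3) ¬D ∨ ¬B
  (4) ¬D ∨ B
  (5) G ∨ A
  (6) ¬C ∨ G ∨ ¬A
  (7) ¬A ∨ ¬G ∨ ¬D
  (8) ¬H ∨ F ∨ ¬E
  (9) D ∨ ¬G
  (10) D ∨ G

No

Suppose D = False.
From the singleton clause (¬G), G = False.
Now (G) is unsatisfied and unit — conflict.
So D must be the other value — set D = True.
From the singleton clause (¬B), B = False.
Now (B) is unsatisfied and unit — conflict.
Either choice for D ends in contradiction.
No assignment satisfies every clause.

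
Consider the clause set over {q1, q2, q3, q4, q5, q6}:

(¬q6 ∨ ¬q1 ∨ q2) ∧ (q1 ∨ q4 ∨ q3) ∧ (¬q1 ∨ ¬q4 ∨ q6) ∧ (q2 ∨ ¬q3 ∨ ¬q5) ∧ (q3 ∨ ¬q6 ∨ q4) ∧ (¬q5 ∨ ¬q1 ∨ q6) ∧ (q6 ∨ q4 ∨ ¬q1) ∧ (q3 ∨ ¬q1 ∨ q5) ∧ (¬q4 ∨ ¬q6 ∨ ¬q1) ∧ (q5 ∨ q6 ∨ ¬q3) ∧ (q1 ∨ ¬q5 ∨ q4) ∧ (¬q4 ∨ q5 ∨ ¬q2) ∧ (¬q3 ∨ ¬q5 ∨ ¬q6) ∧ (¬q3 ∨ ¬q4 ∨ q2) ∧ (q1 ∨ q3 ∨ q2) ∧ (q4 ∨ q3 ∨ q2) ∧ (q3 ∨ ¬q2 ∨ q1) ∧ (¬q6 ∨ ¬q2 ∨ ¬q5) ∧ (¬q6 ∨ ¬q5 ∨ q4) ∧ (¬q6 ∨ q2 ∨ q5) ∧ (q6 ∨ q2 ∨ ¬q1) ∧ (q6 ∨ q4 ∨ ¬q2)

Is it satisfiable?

Satisfiable

Branch on q6: set q6 = True.
Branch on q1: set q1 = True.
The clause (q2) is unit, so q2 = True.
The clause (¬q4) is unit, so q4 = False.
The clause (q3) is unit, so q3 = True.
The clause (¬q5) is unit, so q5 = False.
Every clause now holds.
A satisfying assignment: q1=True, q2=True, q3=True, q4=False, q5=False, q6=True.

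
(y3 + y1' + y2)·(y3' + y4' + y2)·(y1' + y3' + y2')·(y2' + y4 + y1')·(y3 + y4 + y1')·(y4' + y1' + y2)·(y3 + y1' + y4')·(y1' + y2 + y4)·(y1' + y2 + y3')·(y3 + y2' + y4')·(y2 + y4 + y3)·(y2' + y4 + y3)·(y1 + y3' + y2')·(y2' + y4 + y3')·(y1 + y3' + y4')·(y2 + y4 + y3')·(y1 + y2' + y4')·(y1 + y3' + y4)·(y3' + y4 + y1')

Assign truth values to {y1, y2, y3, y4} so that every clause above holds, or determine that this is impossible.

Case y3 = 0:
Case y1 = 0:
Case y2 = 0:
From the singleton clause (y4), y4 = 1.
This assignment satisfies each clause.

y1 ↦ 0,  y2 ↦ 0,  y3 ↦ 0,  y4 ↦ 1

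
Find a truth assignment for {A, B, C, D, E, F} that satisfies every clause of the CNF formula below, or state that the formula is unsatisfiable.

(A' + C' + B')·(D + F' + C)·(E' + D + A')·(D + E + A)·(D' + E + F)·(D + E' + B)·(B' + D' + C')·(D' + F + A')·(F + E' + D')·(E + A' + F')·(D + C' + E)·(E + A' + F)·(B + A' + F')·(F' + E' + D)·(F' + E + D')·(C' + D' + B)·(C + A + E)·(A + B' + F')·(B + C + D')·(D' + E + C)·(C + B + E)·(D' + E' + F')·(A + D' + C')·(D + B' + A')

A=0; B=1; C=1; D=0; E=1; F=0

Try A = 0.
Try D = 0.
Unit clause (E) forces E = 1.
Unit clause (B) forces B = 1.
Unit clause (F') forces F = 0.
Every clause is now satisfied; C is unconstrained.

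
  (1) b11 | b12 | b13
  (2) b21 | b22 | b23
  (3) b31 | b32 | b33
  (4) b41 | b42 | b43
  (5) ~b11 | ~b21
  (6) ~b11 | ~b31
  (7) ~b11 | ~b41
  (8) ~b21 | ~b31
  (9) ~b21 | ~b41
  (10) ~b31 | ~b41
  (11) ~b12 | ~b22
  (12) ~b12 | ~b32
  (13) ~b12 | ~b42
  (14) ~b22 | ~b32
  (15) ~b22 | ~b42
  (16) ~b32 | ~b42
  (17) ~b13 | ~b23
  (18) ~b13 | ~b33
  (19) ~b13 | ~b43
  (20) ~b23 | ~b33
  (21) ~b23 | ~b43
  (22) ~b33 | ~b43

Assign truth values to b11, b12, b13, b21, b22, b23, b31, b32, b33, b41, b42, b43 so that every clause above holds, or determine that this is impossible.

UNSATISFIABLE

Branch on b11: set b11 = 0.
Branch on b12: set b12 = 1.
(~b22) alone gives b22 = 0.
(~b32) alone gives b32 = 0.
(~b42) alone gives b42 = 0.
Branch on b21: set b21 = 1.
(~b31) alone gives b31 = 0.
(b33) alone gives b33 = 1.
(~b41) alone gives b41 = 0.
(b43) alone gives b43 = 1.
Now (~b43) is unsatisfied and unit — conflict.
Backtrack on b21: now try b21 = 0.
(b23) alone gives b23 = 1.
(~b13) alone gives b13 = 0.
(~b33) alone gives b33 = 0.
(b31) alone gives b31 = 1.
(~b41) alone gives b41 = 0.
(b43) alone gives b43 = 1.
Now (~b43) is unsatisfied and unit — conflict.
Either choice for b21 ends in contradiction.
Backtrack on b12: now try b12 = 0.
(b13) alone gives b13 = 1.
(~b23) alone gives b23 = 0.
(~b33) alone gives b33 = 0.
(~b43) alone gives b43 = 0.
Branch on b21: set b21 = 1.
(~b31) alone gives b31 = 0.
(b32) alone gives b32 = 1.
(~b41) alone gives b41 = 0.
(b42) alone gives b42 = 1.
Now (~b42) is unsatisfied and unit — conflict.
Backtrack on b21: now try b21 = 0.
(b22) alone gives b22 = 1.
(~b32) alone gives b32 = 0.
(b31) alone gives b31 = 1.
(~b41) alone gives b41 = 0.
(b42) alone gives b42 = 1.
Now (~b42) is unsatisfied and unit — conflict.
Either choice for b21 ends in contradiction.
Either choice for b12 ends in contradiction.
Backtrack on b11: now try b11 = 1.
(~b21) alone gives b21 = 0.
(~b31) alone gives b31 = 0.
(~b41) alone gives b41 = 0.
Branch on b22: set b22 = 1.
(~b12) alone gives b12 = 0.
(~b32) alone gives b32 = 0.
(b33) alone gives b33 = 1.
(~b42) alone gives b42 = 0.
(b43) alone gives b43 = 1.
Now (~b43) is unsatisfied and unit — conflict.
Backtrack on b22: now try b22 = 0.
(b23) alone gives b23 = 1.
(~b13) alone gives b13 = 0.
(~b33) alone gives b33 = 0.
(b32) alone gives b32 = 1.
(~b12) alone gives b12 = 0.
(~b42) alone gives b42 = 0.
(b43) alone gives b43 = 1.
Now (~b43) is unsatisfied and unit — conflict.
Either choice for b22 ends in contradiction.
Either choice for b11 ends in contradiction.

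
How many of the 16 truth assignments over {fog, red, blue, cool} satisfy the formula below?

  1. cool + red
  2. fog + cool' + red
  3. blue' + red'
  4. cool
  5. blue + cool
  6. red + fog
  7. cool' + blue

There are 2^4 = 16 truth assignments over (fog, red, blue, cool).
Check each against the 7 clauses (columns in the order fog, red, blue, cool):
  F F F F  ✗ fails (cool + red)
  F F F T  ✗ fails (fog + cool' + red)
  F F T F  ✗ fails (cool + red)
  F F T T  ✗ fails (fog + cool' + red)
  F T F F  ✗ fails (cool)
  F T F T  ✗ fails (cool' + blue)
  F T T F  ✗ fails (blue' + red')
  F T T T  ✗ fails (blue' + red')
  T F F F  ✗ fails (cool + red)
  T F F T  ✗ fails (cool' + blue)
  T F T F  ✗ fails (cool + red)
  T F T T  ✓ satisfies all
  T T F F  ✗ fails (cool)
  T T F T  ✗ fails (cool' + blue)
  T T T F  ✗ fails (blue' + red')
  T T T T  ✗ fails (blue' + red')
1 of the 16 rows is a model.

1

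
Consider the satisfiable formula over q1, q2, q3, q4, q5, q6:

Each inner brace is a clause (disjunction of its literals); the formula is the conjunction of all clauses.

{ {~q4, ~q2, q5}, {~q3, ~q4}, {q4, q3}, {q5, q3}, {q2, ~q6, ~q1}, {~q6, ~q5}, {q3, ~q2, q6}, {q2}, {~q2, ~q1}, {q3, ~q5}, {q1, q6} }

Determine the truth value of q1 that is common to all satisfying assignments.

False

Suppose q1 = 1.
Unit clause (q2) forces q2 = 1.
Now (~q2) is unsatisfied and unit — conflict.
So every satisfying assignment has q1 = False.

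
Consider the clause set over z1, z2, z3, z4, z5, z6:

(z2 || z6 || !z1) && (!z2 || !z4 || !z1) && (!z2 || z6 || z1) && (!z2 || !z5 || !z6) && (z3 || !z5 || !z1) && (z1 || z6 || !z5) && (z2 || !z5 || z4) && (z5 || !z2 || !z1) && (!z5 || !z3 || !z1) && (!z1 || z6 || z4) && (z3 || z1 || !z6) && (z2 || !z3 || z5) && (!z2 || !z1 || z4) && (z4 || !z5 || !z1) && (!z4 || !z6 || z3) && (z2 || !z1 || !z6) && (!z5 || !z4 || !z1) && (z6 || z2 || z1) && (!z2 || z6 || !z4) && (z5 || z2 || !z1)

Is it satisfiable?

Yes

Suppose z2 = true.
Suppose z4 = true.
Unit clause (!z1) forces z1 = false.
Unit clause (z6) forces z6 = true.
Unit clause (!z5) forces z5 = false.
Unit clause (z3) forces z3 = true.
Every clause now holds.
A satisfying assignment: z1=false,  z2=true,  z3=true,  z4=true,  z5=false,  z6=true.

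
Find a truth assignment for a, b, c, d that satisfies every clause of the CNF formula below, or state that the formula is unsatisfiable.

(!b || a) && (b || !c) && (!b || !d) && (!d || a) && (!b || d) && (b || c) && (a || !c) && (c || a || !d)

Try b = false.
Unit clause (!c) forces c = false.
That conflicts with the unit clause (c).
So b must be the other value — set b = true.
Unit clause (a) forces a = true.
Unit clause (!d) forces d = false.
That conflicts with the unit clause (d).
Either choice for b ends in contradiction.

UNSATISFIABLE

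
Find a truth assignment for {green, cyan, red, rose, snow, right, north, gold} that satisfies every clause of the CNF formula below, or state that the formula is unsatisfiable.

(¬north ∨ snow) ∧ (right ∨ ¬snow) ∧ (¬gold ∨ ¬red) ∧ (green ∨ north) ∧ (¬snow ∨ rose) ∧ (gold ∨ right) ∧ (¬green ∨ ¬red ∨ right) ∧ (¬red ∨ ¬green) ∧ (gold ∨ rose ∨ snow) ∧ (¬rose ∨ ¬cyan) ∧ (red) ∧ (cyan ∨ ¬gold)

Unit clause (red) forces red = True.
Unit clause (¬gold) forces gold = False.
Unit clause (right) forces right = True.
Unit clause (¬green) forces green = False.
Unit clause (north) forces north = True.
Unit clause (snow) forces snow = True.
Unit clause (rose) forces rose = True.
Unit clause (¬cyan) forces cyan = False.
All clauses are satisfied.

green=False, cyan=False, red=True, rose=True, snow=True, right=True, north=True, gold=False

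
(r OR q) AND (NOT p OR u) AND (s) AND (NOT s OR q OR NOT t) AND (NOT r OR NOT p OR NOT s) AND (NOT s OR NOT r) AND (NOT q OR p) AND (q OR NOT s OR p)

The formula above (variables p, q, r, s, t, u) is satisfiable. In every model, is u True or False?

True

Suppose u = false.
From the singleton clause (NOT p), p = false.
From the singleton clause (s), s = true.
From the singleton clause (NOT r), r = false.
From the singleton clause (q), q = true.
But (NOT q) is also a unit clause — contradiction.
So every satisfying assignment has u = True.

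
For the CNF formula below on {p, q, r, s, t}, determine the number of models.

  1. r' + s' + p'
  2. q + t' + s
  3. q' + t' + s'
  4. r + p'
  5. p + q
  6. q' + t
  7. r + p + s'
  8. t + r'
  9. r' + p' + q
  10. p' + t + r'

There are 2^5 = 32 truth assignments over (p, q, r, s, t).
Split on p. With p = 1, the clauses containing p are satisfied and p' drops from the rest; 1 of the 2^4 = 16 assignments to the other variables satisfy what remains.
With p = 0, by the same count on the reduced clause set, 2 assignments work.
(One model: p=F, q=T, r=F, s=F, t=T.)
Total: 1 + 2 = 3.

3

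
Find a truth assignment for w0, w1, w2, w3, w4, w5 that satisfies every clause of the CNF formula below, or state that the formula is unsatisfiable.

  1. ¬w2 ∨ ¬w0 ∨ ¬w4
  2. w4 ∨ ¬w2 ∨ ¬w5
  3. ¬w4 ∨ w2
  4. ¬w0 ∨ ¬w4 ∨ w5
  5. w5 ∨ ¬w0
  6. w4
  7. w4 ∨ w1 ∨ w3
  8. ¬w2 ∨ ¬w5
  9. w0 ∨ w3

(w4) alone gives w4 = True.
(w2) alone gives w2 = True.
(¬w0) alone gives w0 = False.
(¬w5) alone gives w5 = False.
(w3) alone gives w3 = True.
All clauses hold; w1 can take either value.

w0 ↦ False; w1 ↦ True; w2 ↦ True; w3 ↦ True; w4 ↦ True; w5 ↦ False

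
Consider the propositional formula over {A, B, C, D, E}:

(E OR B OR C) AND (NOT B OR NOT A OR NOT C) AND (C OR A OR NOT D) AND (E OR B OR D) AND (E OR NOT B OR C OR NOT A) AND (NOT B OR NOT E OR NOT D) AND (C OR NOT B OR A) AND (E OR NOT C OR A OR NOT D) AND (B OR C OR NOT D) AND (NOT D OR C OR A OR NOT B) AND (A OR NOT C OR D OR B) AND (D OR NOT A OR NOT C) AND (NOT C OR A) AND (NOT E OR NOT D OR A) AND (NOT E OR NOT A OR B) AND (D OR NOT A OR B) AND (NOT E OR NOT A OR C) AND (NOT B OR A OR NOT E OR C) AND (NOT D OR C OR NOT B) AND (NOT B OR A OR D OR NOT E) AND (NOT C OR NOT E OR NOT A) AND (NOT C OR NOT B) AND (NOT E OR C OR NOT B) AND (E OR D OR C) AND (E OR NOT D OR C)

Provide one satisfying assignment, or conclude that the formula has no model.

Try C = true.
(A) alone gives A = true.
(NOT B) alone gives B = false.
(D) alone gives D = true.
(NOT E) alone gives E = false.
Every clause now holds.

A: true, B: false, C: true, D: true, E: false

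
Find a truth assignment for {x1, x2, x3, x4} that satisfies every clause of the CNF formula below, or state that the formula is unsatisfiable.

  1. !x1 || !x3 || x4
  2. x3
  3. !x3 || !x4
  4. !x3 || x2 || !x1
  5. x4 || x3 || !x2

x1: false, x2: false, x3: true, x4: false

The clause (x3) is unit, so x3 = true.
The clause (!x4) is unit, so x4 = false.
The clause (!x1) is unit, so x1 = false.
All clauses hold; x2 can take either value.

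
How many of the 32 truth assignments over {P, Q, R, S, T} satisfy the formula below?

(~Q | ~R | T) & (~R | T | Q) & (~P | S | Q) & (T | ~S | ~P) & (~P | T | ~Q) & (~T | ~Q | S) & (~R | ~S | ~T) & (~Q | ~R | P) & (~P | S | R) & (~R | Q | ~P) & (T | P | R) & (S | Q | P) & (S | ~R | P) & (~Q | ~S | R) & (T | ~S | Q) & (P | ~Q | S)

2

There are 2^5 = 32 truth assignments over (P, Q, R, S, T).
Split on T. With T = 1, the clauses containing T are satisfied and ~T drops from the rest; 2 of the 2^4 = 16 assignments to the other variables satisfy what remains.
With T = 0, by the same count on the reduced clause set, 0 assignments work.
Total: 2 + 0 = 2.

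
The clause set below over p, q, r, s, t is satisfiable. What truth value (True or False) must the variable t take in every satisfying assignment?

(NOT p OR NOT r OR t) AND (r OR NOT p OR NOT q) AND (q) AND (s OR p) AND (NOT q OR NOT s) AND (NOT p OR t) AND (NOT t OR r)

Suppose t = false.
From the singleton clause (q), q = true.
From the singleton clause (NOT s), s = false.
From the singleton clause (p), p = true.
That conflicts with the unit clause (NOT p).
So every satisfying assignment has t = True.

True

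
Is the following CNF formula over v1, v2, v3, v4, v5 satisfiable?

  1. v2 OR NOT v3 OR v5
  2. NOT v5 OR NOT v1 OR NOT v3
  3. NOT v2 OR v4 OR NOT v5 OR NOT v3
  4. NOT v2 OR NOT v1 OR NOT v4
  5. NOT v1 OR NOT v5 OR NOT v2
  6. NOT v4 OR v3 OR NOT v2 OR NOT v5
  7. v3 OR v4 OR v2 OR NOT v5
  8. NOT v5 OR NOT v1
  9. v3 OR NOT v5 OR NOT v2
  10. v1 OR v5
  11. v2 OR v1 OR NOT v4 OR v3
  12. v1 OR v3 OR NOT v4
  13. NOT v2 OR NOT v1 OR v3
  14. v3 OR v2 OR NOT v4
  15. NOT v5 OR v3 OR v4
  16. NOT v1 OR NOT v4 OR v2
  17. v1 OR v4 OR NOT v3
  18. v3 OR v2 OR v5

Case v5 = false:
(v1) alone gives v1 = true.
Case v2 = true:
(NOT v4) alone gives v4 = false.
(v3) alone gives v3 = true.
This assignment satisfies each clause.
A satisfying assignment: v1: true; v2: true; v3: true; v4: false; v5: false.

Satisfiable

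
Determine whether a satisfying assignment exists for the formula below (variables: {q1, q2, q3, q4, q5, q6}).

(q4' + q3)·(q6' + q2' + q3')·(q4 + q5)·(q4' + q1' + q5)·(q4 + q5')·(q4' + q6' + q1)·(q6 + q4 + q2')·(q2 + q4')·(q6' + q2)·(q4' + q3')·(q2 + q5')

Branch on q4: set q4 = 0.
The clause (q5) is unit, so q5 = 1.
Now (q5') is unsatisfied and unit — conflict.
So q4 must be the other value — set q4 = 1.
The clause (q3) is unit, so q3 = 1.
Now (q3') is unsatisfied and unit — conflict.
Both values of q4 lead to a conflict.
No assignment satisfies every clause.

Unsatisfiable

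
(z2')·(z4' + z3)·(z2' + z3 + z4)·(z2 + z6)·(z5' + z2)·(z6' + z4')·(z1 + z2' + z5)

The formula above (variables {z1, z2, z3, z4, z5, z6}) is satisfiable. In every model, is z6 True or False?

True

Suppose z6 = 0.
From the singleton clause (z2'), z2 = 0.
That conflicts with the unit clause (z2).
So every satisfying assignment has z6 = True.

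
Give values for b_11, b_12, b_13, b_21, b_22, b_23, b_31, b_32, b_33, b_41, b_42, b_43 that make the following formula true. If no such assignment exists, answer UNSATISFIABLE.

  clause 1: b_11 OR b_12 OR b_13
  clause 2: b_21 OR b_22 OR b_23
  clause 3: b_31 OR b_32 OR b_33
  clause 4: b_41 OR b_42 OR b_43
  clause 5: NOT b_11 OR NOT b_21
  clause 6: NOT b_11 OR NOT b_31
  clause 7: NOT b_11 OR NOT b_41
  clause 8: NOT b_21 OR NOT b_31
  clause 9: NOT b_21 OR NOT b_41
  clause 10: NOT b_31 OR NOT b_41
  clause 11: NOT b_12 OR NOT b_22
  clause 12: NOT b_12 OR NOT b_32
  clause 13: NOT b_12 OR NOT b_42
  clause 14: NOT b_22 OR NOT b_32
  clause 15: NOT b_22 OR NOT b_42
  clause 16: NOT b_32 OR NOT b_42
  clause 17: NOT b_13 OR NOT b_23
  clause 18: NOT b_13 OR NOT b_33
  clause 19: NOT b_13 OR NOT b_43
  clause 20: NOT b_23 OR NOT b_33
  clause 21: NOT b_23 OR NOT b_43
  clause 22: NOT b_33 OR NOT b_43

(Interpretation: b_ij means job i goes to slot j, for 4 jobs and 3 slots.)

Case b_11 = false:
Case b_12 = true:
Unit clause (NOT b_22) forces b_22 = false.
Unit clause (NOT b_32) forces b_32 = false.
Unit clause (NOT b_42) forces b_42 = false.
Case b_21 = true:
Unit clause (NOT b_31) forces b_31 = false.
Unit clause (b_33) forces b_33 = true.
Unit clause (NOT b_41) forces b_41 = false.
Unit clause (b_43) forces b_43 = true.
But (NOT b_43) is also a unit clause — contradiction.
Backtrack on b_21: now try b_21 = false.
Unit clause (b_23) forces b_23 = true.
Unit clause (NOT b_13) forces b_13 = false.
Unit clause (NOT b_33) forces b_33 = false.
Unit clause (b_31) forces b_31 = true.
Unit clause (NOT b_41) forces b_41 = false.
Unit clause (b_43) forces b_43 = true.
But (NOT b_43) is also a unit clause — contradiction.
Either choice for b_21 ends in contradiction.
Backtrack on b_12: now try b_12 = false.
Unit clause (b_13) forces b_13 = true.
Unit clause (NOT b_23) forces b_23 = false.
Unit clause (NOT b_33) forces b_33 = false.
Unit clause (NOT b_43) forces b_43 = false.
Case b_21 = true:
Unit clause (NOT b_31) forces b_31 = false.
Unit clause (b_32) forces b_32 = true.
Unit clause (NOT b_41) forces b_41 = false.
Unit clause (b_42) forces b_42 = true.
But (NOT b_42) is also a unit clause — contradiction.
Backtrack on b_21: now try b_21 = false.
Unit clause (b_22) forces b_22 = true.
Unit clause (NOT b_32) forces b_32 = false.
Unit clause (b_31) forces b_31 = true.
Unit clause (NOT b_41) forces b_41 = false.
Unit clause (b_42) forces b_42 = true.
But (NOT b_42) is also a unit clause — contradiction.
Either choice for b_21 ends in contradiction.
Either choice for b_12 ends in contradiction.
Backtrack on b_11: now try b_11 = true.
Unit clause (NOT b_21) forces b_21 = false.
Unit clause (NOT b_31) forces b_31 = false.
Unit clause (NOT b_41) forces b_41 = false.
Case b_22 = true:
Unit clause (NOT b_12) forces b_12 = false.
Unit clause (NOT b_32) forces b_32 = false.
Unit clause (b_33) forces b_33 = true.
Unit clause (NOT b_42) forces b_42 = false.
Unit clause (b_43) forces b_43 = true.
But (NOT b_43) is also a unit clause — contradiction.
Backtrack on b_22: now try b_22 = false.
Unit clause (b_23) forces b_23 = true.
Unit clause (NOT b_13) forces b_13 = false.
Unit clause (NOT b_33) forces b_33 = false.
Unit clause (b_32) forces b_32 = true.
Unit clause (NOT b_12) forces b_12 = false.
Unit clause (NOT b_42) forces b_42 = false.
Unit clause (b_43) forces b_43 = true.
But (NOT b_43) is also a unit clause — contradiction.
Either choice for b_22 ends in contradiction.
Either choice for b_11 ends in contradiction.

UNSATISFIABLE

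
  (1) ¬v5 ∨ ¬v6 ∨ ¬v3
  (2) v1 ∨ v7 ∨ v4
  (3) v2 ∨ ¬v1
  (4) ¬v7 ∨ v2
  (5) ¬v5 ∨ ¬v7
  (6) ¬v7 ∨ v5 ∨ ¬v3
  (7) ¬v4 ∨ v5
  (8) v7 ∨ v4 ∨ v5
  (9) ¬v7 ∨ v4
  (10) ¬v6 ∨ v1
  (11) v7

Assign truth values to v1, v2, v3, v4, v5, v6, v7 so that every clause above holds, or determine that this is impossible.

UNSATISFIABLE

From the singleton clause (v7), v7 = True.
From the singleton clause (v2), v2 = True.
From the singleton clause (¬v5), v5 = False.
From the singleton clause (¬v3), v3 = False.
From the singleton clause (¬v4), v4 = False.
Now (v4) is unsatisfied and unit — conflict.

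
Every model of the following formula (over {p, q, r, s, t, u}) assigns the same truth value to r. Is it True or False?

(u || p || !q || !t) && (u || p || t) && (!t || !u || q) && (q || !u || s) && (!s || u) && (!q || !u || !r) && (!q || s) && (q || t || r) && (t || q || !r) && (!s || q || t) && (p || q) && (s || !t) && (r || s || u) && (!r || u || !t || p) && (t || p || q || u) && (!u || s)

False

Suppose r = true.
Branch on s: set s = false.
Unit clause (!q) forces q = false.
Unit clause (!u) forces u = false.
Unit clause (t) forces t = true.
But (!t) is also a unit clause — contradiction.
So s must be the other value — set s = true.
Unit clause (u) forces u = true.
Unit clause (!q) forces q = false.
Unit clause (!t) forces t = false.
But (t) is also a unit clause — contradiction.
Neither s = true nor s = false works.
So every satisfying assignment has r = False.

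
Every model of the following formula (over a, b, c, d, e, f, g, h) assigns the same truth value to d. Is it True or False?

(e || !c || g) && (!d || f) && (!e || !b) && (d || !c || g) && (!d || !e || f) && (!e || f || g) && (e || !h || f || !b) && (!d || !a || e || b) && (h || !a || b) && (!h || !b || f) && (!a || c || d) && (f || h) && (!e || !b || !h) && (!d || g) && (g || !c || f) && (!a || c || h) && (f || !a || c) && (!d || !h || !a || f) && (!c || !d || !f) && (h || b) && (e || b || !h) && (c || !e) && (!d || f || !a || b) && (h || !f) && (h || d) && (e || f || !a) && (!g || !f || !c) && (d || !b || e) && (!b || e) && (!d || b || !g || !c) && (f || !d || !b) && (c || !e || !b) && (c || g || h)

False

Suppose d = true.
The clause (f) is unit, so f = true.
The clause (g) is unit, so g = true.
The clause (!c) is unit, so c = false.
The clause (!e) is unit, so e = false.
The clause (h) is unit, so h = true.
The clause (b) is unit, so b = true.
Now (!b) is unsatisfied and unit — conflict.
So every satisfying assignment has d = False.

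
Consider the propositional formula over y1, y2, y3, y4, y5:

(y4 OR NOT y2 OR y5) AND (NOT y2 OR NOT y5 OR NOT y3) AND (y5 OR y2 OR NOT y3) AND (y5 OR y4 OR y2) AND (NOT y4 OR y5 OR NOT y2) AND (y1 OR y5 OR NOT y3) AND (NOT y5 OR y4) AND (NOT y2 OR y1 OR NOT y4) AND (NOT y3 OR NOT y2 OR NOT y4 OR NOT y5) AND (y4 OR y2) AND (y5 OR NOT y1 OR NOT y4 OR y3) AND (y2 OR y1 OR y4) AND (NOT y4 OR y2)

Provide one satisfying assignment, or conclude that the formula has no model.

y1 ↦ true; y2 ↦ true; y3 ↦ false; y4 ↦ true; y5 ↦ true

Suppose y5 = true.
(y4) alone gives y4 = true.
(y2) alone gives y2 = true.
(NOT y3) alone gives y3 = false.
(y1) alone gives y1 = true.
This assignment satisfies each clause.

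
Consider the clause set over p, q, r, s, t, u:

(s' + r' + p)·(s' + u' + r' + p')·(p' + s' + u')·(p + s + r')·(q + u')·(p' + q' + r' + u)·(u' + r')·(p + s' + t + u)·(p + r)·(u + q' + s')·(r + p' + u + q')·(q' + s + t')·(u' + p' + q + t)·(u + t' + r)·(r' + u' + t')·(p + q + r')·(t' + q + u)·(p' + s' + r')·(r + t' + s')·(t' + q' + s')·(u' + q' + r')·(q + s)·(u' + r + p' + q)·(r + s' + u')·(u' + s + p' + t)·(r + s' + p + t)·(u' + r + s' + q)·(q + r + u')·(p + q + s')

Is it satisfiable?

Satisfiable

Branch on q: set q = 0.
Unit clause (u') forces u = 0.
Unit clause (t') forces t = 0.
Unit clause (s) forces s = 1.
Unit clause (p) forces p = 1.
Unit clause (r') forces r = 0.
All clauses are satisfied.
A satisfying assignment: p: 1, q: 0, r: 0, s: 1, t: 0, u: 0.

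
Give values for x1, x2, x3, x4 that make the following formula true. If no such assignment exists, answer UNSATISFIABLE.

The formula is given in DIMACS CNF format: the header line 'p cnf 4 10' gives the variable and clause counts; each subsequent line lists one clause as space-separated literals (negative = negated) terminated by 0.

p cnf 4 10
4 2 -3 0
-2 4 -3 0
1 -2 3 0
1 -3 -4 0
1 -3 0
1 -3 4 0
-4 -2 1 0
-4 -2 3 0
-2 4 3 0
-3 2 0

x1=True, x2=False, x3=False, x4=True

Branch on x1: set x1 = True.
Branch on x3: set x3 = False.
Branch on x4: set x4 = True.
Unit clause (¬x2) forces x2 = False.
All clauses are satisfied.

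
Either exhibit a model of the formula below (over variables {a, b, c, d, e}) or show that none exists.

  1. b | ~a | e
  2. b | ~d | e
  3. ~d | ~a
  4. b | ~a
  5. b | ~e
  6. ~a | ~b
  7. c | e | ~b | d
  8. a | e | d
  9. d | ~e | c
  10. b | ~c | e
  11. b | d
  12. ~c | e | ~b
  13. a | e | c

a ↦ 0,  b ↦ 1,  c ↦ 0,  d ↦ 1,  e ↦ 1

Branch on d: set d = 1.
The clause (~a) is unit, so a = 0.
Branch on b: set b = 1.
Branch on c: set c = 0.
The clause (e) is unit, so e = 1.
Every clause now holds.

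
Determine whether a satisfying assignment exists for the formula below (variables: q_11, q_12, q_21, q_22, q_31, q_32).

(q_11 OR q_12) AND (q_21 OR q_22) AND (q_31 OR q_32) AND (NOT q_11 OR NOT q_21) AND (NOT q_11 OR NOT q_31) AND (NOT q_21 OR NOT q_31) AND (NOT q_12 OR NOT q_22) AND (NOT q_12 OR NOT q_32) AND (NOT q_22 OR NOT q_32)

No

Branch on q_11: set q_11 = true.
From the singleton clause (NOT q_21), q_21 = false.
From the singleton clause (q_22), q_22 = true.
From the singleton clause (NOT q_31), q_31 = false.
From the singleton clause (q_32), q_32 = true.
Now (NOT q_32) is unsatisfied and unit — conflict.
So q_11 must be the other value — set q_11 = false.
From the singleton clause (q_12), q_12 = true.
From the singleton clause (NOT q_22), q_22 = false.
From the singleton clause (q_21), q_21 = true.
From the singleton clause (NOT q_31), q_31 = false.
From the singleton clause (q_32), q_32 = true.
Now (NOT q_32) is unsatisfied and unit — conflict.
Either choice for q_11 ends in contradiction.
No assignment satisfies every clause.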